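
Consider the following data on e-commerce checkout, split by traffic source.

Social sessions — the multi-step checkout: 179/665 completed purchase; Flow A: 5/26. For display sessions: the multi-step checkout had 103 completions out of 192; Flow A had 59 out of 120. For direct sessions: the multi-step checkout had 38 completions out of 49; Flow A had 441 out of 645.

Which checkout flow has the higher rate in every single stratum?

Social: the multi-step checkout 179/665 = 26.9%, Flow A 5/26 = 19.2% → the multi-step checkout
Display: the multi-step checkout 103/192 = 53.6%, Flow A 59/120 = 49.2% → the multi-step checkout
Direct: the multi-step checkout 38/49 = 77.6%, Flow A 441/645 = 68.4% → the multi-step checkout
The multi-step checkout has the higher rate in all 3 groups.

the multi-step checkout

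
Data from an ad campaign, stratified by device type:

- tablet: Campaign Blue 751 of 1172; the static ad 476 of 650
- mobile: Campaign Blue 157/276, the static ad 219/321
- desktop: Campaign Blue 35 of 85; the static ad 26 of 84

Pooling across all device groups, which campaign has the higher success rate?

Tablet: Campaign Blue 751/1172 = 64.1%, the static ad 476/650 = 73.2% → the static ad
Mobile: Campaign Blue 157/276 = 56.9%, the static ad 219/321 = 68.2% → the static ad
Desktop: Campaign Blue 35/85 = 41.2%, the static ad 26/84 = 31.0% → Campaign Blue
Overall: Campaign Blue 943/1533 = 61.5%, the static ad 721/1055 = 68.3% → the static ad
(Neither sweeps every device group, but the static ad has the higher pooled rate.)

the static ad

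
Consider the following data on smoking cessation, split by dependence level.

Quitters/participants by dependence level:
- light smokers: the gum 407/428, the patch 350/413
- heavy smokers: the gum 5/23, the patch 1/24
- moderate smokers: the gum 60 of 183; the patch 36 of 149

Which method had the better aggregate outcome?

the gum

Light smokers: the gum 407/428 = 95.1%, the patch 350/413 = 84.7% → the gum
Heavy smokers: the gum 5/23 = 21.7%, the patch 1/24 = 4.2% → the gum
Moderate smokers: the gum 60/183 = 32.8%, the patch 36/149 = 24.2% → the gum
Overall: the gum 472/634 = 74.4%, the patch 387/586 = 66.0% → the gum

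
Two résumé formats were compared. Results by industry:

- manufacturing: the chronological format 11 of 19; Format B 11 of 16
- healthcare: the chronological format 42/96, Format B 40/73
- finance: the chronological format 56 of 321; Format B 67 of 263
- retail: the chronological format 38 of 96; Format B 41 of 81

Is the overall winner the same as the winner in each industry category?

Yes

Manufacturing: the chronological format 11/19 = 57.9%, Format B 11/16 = 68.8% → Format B
Healthcare: the chronological format 42/96 = 43.8%, Format B 40/73 = 54.8% → Format B
Finance: the chronological format 56/321 = 17.4%, Format B 67/263 = 25.5% → Format B
Retail: the chronological format 38/96 = 39.6%, Format B 41/81 = 50.6% → Format B
Overall: the chronological format 147/532 = 27.6%, Format B 159/433 = 36.7% → Format B
Format B wins overall and in every industry group — no reversal.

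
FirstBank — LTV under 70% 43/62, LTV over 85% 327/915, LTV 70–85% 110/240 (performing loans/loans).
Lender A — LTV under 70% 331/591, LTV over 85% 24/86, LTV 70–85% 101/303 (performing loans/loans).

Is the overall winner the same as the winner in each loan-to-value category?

LTV under 70%: FirstBank 43/62 = 69.4%, Lender A 331/591 = 56.0% → FirstBank
LTV over 85%: FirstBank 327/915 = 35.7%, Lender A 24/86 = 27.9% → FirstBank
LTV 70–85%: FirstBank 110/240 = 45.8%, Lender A 101/303 = 33.3% → FirstBank
Overall: FirstBank 480/1217 = 39.4%, Lender A 456/980 = 46.5% → Lender A
FirstBank wins each loan-to-value group but Lender A wins overall — the comparison reverses. FirstBank's loans skew toward LTV over 85%, which has a lower base rate.

No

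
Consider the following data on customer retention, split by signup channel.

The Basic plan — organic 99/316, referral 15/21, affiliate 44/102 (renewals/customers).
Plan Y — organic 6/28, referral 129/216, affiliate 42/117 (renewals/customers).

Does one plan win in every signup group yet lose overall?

Yes

Organic: the Basic plan 99/316 = 31.3%, Plan Y 6/28 = 21.4% → the Basic plan
Referral: the Basic plan 15/21 = 71.4%, Plan Y 129/216 = 59.7% → the Basic plan
Affiliate: the Basic plan 44/102 = 43.1%, Plan Y 42/117 = 35.9% → the Basic plan
Overall: the Basic plan 158/439 = 36.0%, Plan Y 177/361 = 49.0% → Plan Y
The Basic plan wins each signup group but Plan Y wins overall — the comparison reverses. The Basic plan's customers skew toward organic, which has a lower base rate.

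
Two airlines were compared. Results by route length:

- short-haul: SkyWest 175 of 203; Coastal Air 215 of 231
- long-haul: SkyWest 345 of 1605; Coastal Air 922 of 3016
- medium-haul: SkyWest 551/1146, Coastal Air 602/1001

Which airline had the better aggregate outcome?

Short-haul: SkyWest 175/203 = 86.2%, Coastal Air 215/231 = 93.1% → Coastal Air
Long-haul: SkyWest 345/1605 = 21.5%, Coastal Air 922/3016 = 30.6% → Coastal Air
Medium-haul: SkyWest 551/1146 = 48.1%, Coastal Air 602/1001 = 60.1% → Coastal Air
Overall: SkyWest 1071/2954 = 36.3%, Coastal Air 1739/4248 = 40.9% → Coastal Air

Coastal Air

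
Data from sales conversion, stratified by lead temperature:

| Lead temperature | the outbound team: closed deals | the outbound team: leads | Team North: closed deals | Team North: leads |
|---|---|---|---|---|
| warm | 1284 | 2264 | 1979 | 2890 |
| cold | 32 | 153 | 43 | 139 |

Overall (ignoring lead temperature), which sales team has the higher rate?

Warm: the outbound team 1284/2264 = 56.7%, Team North 1979/2890 = 68.5% → Team North
Cold: the outbound team 32/153 = 20.9%, Team North 43/139 = 30.9% → Team North
Overall: the outbound team 1316/2417 = 54.4%, Team North 2022/3029 = 66.8% → Team North

Team North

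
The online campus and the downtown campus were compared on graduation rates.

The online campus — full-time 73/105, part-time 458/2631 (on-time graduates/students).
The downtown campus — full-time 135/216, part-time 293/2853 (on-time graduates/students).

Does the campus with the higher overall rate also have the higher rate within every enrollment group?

Full-time: the online campus 73/105 = 69.5%, the downtown campus 135/216 = 62.5% → the online campus
Part-time: the online campus 458/2631 = 17.4%, the downtown campus 293/2853 = 10.3% → the online campus
Overall: the online campus 531/2736 = 19.4%, the downtown campus 428/3069 = 13.9% → the online campus
The online campus wins overall and in every enrollment group — no reversal.

Yes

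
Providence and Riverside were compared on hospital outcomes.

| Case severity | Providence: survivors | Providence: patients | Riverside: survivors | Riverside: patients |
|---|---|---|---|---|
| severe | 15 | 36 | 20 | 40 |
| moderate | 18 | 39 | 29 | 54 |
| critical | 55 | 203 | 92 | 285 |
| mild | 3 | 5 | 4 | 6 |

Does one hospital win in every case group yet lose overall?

No

Severe: Providence 15/36 = 41.7%, Riverside 20/40 = 50.0% → Riverside
Moderate: Providence 18/39 = 46.2%, Riverside 29/54 = 53.7% → Riverside
Critical: Providence 55/203 = 27.1%, Riverside 92/285 = 32.3% → Riverside
Mild: Providence 3/5 = 60.0%, Riverside 4/6 = 66.7% → Riverside
Overall: Providence 91/283 = 32.2%, Riverside 145/385 = 37.7% → Riverside
Riverside wins overall and in every case group — no reversal.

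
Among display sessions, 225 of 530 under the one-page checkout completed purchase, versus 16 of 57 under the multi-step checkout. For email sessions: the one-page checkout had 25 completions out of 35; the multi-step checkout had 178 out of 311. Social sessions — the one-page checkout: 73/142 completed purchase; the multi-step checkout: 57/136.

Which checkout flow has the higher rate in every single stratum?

the one-page checkout

Display: the one-page checkout 225/530 = 42.5%, the multi-step checkout 16/57 = 28.1% → the one-page checkout
Email: the one-page checkout 25/35 = 71.4%, the multi-step checkout 178/311 = 57.2% → the one-page checkout
Social: the one-page checkout 73/142 = 51.4%, the multi-step checkout 57/136 = 41.9% → the one-page checkout
The one-page checkout has the higher rate in all 3 groups.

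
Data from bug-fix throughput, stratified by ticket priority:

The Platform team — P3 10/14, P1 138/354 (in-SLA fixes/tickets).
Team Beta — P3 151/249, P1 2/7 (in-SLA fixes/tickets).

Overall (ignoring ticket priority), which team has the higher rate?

Team Beta

P3: the Platform team 10/14 = 71.4%, Team Beta 151/249 = 60.6% → the Platform team
P1: the Platform team 138/354 = 39.0%, Team Beta 2/7 = 28.6% → the Platform team
Overall: the Platform team 148/368 = 40.2%, Team Beta 153/256 = 59.8% → Team Beta
(The Platform team wins every ticket group but Team Beta wins overall — the Platform team's tickets skew toward the low-rate P1 group.)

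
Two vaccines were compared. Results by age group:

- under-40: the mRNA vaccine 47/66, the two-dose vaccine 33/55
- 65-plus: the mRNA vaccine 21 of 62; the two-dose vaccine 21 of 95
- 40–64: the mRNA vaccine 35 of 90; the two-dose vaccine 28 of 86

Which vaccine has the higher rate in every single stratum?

the mRNA vaccine

Under-40: the mRNA vaccine 47/66 = 71.2%, the two-dose vaccine 33/55 = 60.0% → the mRNA vaccine
65-plus: the mRNA vaccine 21/62 = 33.9%, the two-dose vaccine 21/95 = 22.1% → the mRNA vaccine
40–64: the mRNA vaccine 35/90 = 38.9%, the two-dose vaccine 28/86 = 32.6% → the mRNA vaccine
The mRNA vaccine has the higher rate in all 3 groups.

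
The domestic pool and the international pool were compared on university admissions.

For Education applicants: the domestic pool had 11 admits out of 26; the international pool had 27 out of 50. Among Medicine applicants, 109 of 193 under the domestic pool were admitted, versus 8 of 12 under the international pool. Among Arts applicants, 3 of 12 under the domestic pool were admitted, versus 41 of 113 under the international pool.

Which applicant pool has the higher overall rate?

the domestic pool

Education: the domestic pool 11/26 = 42.3%, the international pool 27/50 = 54.0% → the international pool
Medicine: the domestic pool 109/193 = 56.5%, the international pool 8/12 = 66.7% → the international pool
Arts: the domestic pool 3/12 = 25.0%, the international pool 41/113 = 36.3% → the international pool
Overall: the domestic pool 123/231 = 53.2%, the international pool 76/175 = 43.4% → the domestic pool
(The international pool wins every department group but the domestic pool wins overall — the international pool's applicants skew toward the low-rate Arts group.)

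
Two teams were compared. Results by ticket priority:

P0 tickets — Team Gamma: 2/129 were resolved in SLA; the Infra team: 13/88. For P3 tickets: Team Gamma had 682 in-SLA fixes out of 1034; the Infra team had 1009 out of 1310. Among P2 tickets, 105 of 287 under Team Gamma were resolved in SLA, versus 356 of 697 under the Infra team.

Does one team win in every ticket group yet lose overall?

P0: Team Gamma 2/129 = 1.6%, the Infra team 13/88 = 14.8% → the Infra team
P3: Team Gamma 682/1034 = 66.0%, the Infra team 1009/1310 = 77.0% → the Infra team
P2: Team Gamma 105/287 = 36.6%, the Infra team 356/697 = 51.1% → the Infra team
Overall: Team Gamma 789/1450 = 54.4%, the Infra team 1378/2095 = 65.8% → the Infra team
The Infra team wins overall and in every ticket group — no reversal.

No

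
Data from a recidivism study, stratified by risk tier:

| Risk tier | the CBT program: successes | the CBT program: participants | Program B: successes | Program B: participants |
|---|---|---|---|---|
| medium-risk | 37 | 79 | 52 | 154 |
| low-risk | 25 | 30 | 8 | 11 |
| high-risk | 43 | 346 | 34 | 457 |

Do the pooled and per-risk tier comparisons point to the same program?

Yes

Medium-risk: the CBT program 37/79 = 46.8%, Program B 52/154 = 33.8% → the CBT program
Low-risk: the CBT program 25/30 = 83.3%, Program B 8/11 = 72.7% → the CBT program
High-risk: the CBT program 43/346 = 12.4%, Program B 34/457 = 7.4% → the CBT program
Overall: the CBT program 105/455 = 23.1%, Program B 94/622 = 15.1% → the CBT program
The CBT program wins overall and in every risk group — no reversal.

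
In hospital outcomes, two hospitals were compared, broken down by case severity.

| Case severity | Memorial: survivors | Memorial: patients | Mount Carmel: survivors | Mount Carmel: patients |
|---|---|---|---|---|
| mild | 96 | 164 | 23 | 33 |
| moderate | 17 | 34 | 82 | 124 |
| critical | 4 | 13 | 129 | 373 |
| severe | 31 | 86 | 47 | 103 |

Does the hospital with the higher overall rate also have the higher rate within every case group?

No

Mild: Memorial 96/164 = 58.5%, Mount Carmel 23/33 = 69.7% → Mount Carmel
Moderate: Memorial 17/34 = 50.0%, Mount Carmel 82/124 = 66.1% → Mount Carmel
Critical: Memorial 4/13 = 30.8%, Mount Carmel 129/373 = 34.6% → Mount Carmel
Severe: Memorial 31/86 = 36.0%, Mount Carmel 47/103 = 45.6% → Mount Carmel
Overall: Memorial 148/297 = 49.8%, Mount Carmel 281/633 = 44.4% → Memorial
Mount Carmel wins each case group but Memorial wins overall — the comparison reverses. Mount Carmel's patients skew toward critical, which has a lower base rate.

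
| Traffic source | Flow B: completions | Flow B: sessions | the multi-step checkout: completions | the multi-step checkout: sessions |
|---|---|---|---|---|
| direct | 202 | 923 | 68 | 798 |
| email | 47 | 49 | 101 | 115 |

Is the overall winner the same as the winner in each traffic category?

Direct: Flow B 202/923 = 21.9%, the multi-step checkout 68/798 = 8.5% → Flow B
Email: Flow B 47/49 = 95.9%, the multi-step checkout 101/115 = 87.8% → Flow B
Overall: Flow B 249/972 = 25.6%, the multi-step checkout 169/913 = 18.5% → Flow B
Flow B wins overall and in every traffic group — no reversal.

Yes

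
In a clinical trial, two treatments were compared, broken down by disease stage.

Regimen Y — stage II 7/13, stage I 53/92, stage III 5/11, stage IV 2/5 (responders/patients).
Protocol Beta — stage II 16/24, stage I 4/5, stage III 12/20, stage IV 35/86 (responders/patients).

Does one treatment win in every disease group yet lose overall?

Stage II: Regimen Y 7/13 = 53.8%, Protocol Beta 16/24 = 66.7% → Protocol Beta
Stage I: Regimen Y 53/92 = 57.6%, Protocol Beta 4/5 = 80.0% → Protocol Beta
Stage III: Regimen Y 5/11 = 45.5%, Protocol Beta 12/20 = 60.0% → Protocol Beta
Stage IV: Regimen Y 2/5 = 40.0%, Protocol Beta 35/86 = 40.7% → Protocol Beta
Overall: Regimen Y 67/121 = 55.4%, Protocol Beta 67/135 = 49.6% → Regimen Y
Protocol Beta wins each disease group but Regimen Y wins overall — the comparison reverses. Protocol Beta's patients skew toward stage IV, which has a lower base rate.

Yes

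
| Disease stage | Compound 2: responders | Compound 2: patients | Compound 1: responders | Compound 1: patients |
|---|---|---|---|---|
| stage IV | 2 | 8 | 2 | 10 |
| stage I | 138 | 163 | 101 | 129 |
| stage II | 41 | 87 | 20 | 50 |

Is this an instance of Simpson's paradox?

Stage IV: Compound 2 2/8 = 25.0%, Compound 1 2/10 = 20.0% → Compound 2
Stage I: Compound 2 138/163 = 84.7%, Compound 1 101/129 = 78.3% → Compound 2
Stage II: Compound 2 41/87 = 47.1%, Compound 1 20/50 = 40.0% → Compound 2
Overall: Compound 2 181/258 = 70.2%, Compound 1 123/189 = 65.1% → Compound 2
Compound 2 wins overall and in every disease group — no reversal.

No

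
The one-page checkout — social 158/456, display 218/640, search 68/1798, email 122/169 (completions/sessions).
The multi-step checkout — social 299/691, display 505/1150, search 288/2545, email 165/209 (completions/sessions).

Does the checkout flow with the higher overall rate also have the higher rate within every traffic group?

Social: the one-page checkout 158/456 = 34.6%, the multi-step checkout 299/691 = 43.3% → the multi-step checkout
Display: the one-page checkout 218/640 = 34.1%, the multi-step checkout 505/1150 = 43.9% → the multi-step checkout
Search: the one-page checkout 68/1798 = 3.8%, the multi-step checkout 288/2545 = 11.3% → the multi-step checkout
Email: the one-page checkout 122/169 = 72.2%, the multi-step checkout 165/209 = 78.9% → the multi-step checkout
Overall: the one-page checkout 566/3063 = 18.5%, the multi-step checkout 1257/4595 = 27.4% → the multi-step checkout
The multi-step checkout wins overall and in every traffic group — no reversal.

Yes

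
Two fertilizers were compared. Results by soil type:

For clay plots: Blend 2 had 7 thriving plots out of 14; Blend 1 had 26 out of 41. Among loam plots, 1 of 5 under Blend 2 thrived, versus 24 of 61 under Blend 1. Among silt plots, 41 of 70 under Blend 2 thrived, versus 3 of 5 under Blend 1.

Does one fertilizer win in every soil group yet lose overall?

Yes

Clay: Blend 2 7/14 = 50.0%, Blend 1 26/41 = 63.4% → Blend 1
Loam: Blend 2 1/5 = 20.0%, Blend 1 24/61 = 39.3% → Blend 1
Silt: Blend 2 41/70 = 58.6%, Blend 1 3/5 = 60.0% → Blend 1
Overall: Blend 2 49/89 = 55.1%, Blend 1 53/107 = 49.5% → Blend 2
Blend 1 wins each soil group but Blend 2 wins overall — the comparison reverses. Blend 1's plots skew toward loam, which has a lower base rate.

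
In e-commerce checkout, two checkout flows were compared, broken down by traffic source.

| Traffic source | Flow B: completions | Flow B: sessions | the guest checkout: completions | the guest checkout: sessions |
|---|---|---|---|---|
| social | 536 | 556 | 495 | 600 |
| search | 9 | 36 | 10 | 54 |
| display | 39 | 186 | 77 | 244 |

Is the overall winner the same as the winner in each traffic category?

No

Social: Flow B 536/556 = 96.4%, the guest checkout 495/600 = 82.5% → Flow B
Search: Flow B 9/36 = 25.0%, the guest checkout 10/54 = 18.5% → Flow B
Display: Flow B 39/186 = 21.0%, the guest checkout 77/244 = 31.6% → the guest checkout
Overall: Flow B 584/778 = 75.1%, the guest checkout 582/898 = 64.8% → Flow B
Neither sweeps: Flow B wins 2 of 3 groups, the guest checkout wins 1. Flow B wins overall but not every group — no Simpson reversal.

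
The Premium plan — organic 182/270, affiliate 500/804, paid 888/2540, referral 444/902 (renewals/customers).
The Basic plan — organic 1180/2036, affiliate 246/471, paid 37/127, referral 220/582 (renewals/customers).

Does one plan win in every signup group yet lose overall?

Yes

Organic: the Premium plan 182/270 = 67.4%, the Basic plan 1180/2036 = 58.0% → the Premium plan
Affiliate: the Premium plan 500/804 = 62.2%, the Basic plan 246/471 = 52.2% → the Premium plan
Paid: the Premium plan 888/2540 = 35.0%, the Basic plan 37/127 = 29.1% → the Premium plan
Referral: the Premium plan 444/902 = 49.2%, the Basic plan 220/582 = 37.8% → the Premium plan
Overall: the Premium plan 2014/4516 = 44.6%, the Basic plan 1683/3216 = 52.3% → the Basic plan
The Premium plan wins each signup group but the Basic plan wins overall — the comparison reverses. The Premium plan's customers skew toward paid, which has a lower base rate.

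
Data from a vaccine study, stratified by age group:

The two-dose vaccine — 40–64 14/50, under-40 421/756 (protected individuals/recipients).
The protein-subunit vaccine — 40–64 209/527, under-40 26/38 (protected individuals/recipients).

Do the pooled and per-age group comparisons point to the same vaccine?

40–64: the two-dose vaccine 14/50 = 28.0%, the protein-subunit vaccine 209/527 = 39.7% → the protein-subunit vaccine
Under-40: the two-dose vaccine 421/756 = 55.7%, the protein-subunit vaccine 26/38 = 68.4% → the protein-subunit vaccine
Overall: the two-dose vaccine 435/806 = 54.0%, the protein-subunit vaccine 235/565 = 41.6% → the two-dose vaccine
The protein-subunit vaccine wins each age group but the two-dose vaccine wins overall — the comparison reverses. The protein-subunit vaccine's recipients skew toward 40–64, which has a lower base rate.

No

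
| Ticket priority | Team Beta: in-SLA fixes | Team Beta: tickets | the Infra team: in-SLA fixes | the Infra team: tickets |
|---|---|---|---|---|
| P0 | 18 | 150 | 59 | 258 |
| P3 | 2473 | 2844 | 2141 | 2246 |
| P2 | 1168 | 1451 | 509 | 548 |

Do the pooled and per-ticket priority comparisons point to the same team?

P0: Team Beta 18/150 = 12.0%, the Infra team 59/258 = 22.9% → the Infra team
P3: Team Beta 2473/2844 = 87.0%, the Infra team 2141/2246 = 95.3% → the Infra team
P2: Team Beta 1168/1451 = 80.5%, the Infra team 509/548 = 92.9% → the Infra team
Overall: Team Beta 3659/4445 = 82.3%, the Infra team 2709/3052 = 88.8% → the Infra team
The Infra team wins overall and in every ticket group — no reversal.

Yes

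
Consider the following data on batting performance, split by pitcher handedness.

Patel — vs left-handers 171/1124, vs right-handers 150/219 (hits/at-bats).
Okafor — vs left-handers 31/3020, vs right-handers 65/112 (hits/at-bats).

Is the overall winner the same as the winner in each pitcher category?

Vs left-handers: Patel 171/1124 = 15.2%, Okafor 31/3020 = 1.0% → Patel
Vs right-handers: Patel 150/219 = 68.5%, Okafor 65/112 = 58.0% → Patel
Overall: Patel 321/1343 = 23.9%, Okafor 96/3132 = 3.1% → Patel
Patel wins overall and in every pitcher group — no reversal.

Yes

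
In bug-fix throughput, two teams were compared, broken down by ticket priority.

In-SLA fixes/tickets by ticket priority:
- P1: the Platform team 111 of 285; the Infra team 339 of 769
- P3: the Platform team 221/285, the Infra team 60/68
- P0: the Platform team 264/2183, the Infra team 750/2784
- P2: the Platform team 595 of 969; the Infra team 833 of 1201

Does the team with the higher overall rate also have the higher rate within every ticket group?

Yes

P1: the Platform team 111/285 = 38.9%, the Infra team 339/769 = 44.1% → the Infra team
P3: the Platform team 221/285 = 77.5%, the Infra team 60/68 = 88.2% → the Infra team
P0: the Platform team 264/2183 = 12.1%, the Infra team 750/2784 = 26.9% → the Infra team
P2: the Platform team 595/969 = 61.4%, the Infra team 833/1201 = 69.4% → the Infra team
Overall: the Platform team 1191/3722 = 32.0%, the Infra team 1982/4822 = 41.1% → the Infra team
The Infra team wins overall and in every ticket group — no reversal.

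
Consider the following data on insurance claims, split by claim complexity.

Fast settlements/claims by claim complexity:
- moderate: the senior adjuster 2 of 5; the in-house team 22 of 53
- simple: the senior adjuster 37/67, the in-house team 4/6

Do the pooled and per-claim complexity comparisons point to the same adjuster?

No

Moderate: the senior adjuster 2/5 = 40.0%, the in-house team 22/53 = 41.5% → the in-house team
Simple: the senior adjuster 37/67 = 55.2%, the in-house team 4/6 = 66.7% → the in-house team
Overall: the senior adjuster 39/72 = 54.2%, the in-house team 26/59 = 44.1% → the senior adjuster
The in-house team wins each claim group but the senior adjuster wins overall — the comparison reverses. The in-house team's claims skew toward moderate, which has a lower base rate.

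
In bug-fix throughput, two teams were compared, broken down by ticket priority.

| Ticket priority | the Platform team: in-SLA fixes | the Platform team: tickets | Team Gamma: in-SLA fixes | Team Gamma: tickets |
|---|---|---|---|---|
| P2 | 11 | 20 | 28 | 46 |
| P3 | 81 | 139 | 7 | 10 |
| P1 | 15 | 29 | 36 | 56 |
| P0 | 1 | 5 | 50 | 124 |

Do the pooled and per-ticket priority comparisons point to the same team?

No

P2: the Platform team 11/20 = 55.0%, Team Gamma 28/46 = 60.9% → Team Gamma
P3: the Platform team 81/139 = 58.3%, Team Gamma 7/10 = 70.0% → Team Gamma
P1: the Platform team 15/29 = 51.7%, Team Gamma 36/56 = 64.3% → Team Gamma
P0: the Platform team 1/5 = 20.0%, Team Gamma 50/124 = 40.3% → Team Gamma
Overall: the Platform team 108/193 = 56.0%, Team Gamma 121/236 = 51.3% → the Platform team
Team Gamma wins each ticket group but the Platform team wins overall — the comparison reverses. Team Gamma's tickets skew toward P0, which has a lower base rate.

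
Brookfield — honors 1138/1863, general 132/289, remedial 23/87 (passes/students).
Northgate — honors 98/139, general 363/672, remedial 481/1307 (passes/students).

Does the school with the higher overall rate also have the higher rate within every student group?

Honors: Brookfield 1138/1863 = 61.1%, Northgate 98/139 = 70.5% → Northgate
General: Brookfield 132/289 = 45.7%, Northgate 363/672 = 54.0% → Northgate
Remedial: Brookfield 23/87 = 26.4%, Northgate 481/1307 = 36.8% → Northgate
Overall: Brookfield 1293/2239 = 57.7%, Northgate 942/2118 = 44.5% → Brookfield
Northgate wins each student group but Brookfield wins overall — the comparison reverses. Northgate's students skew toward remedial, which has a lower base rate.

No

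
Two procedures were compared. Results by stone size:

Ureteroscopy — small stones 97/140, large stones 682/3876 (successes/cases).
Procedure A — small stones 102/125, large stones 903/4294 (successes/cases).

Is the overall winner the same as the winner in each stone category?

Small stones: ureteroscopy 97/140 = 69.3%, Procedure A 102/125 = 81.6% → Procedure A
Large stones: ureteroscopy 682/3876 = 17.6%, Procedure A 903/4294 = 21.0% → Procedure A
Overall: ureteroscopy 779/4016 = 19.4%, Procedure A 1005/4419 = 22.7% → Procedure A
Procedure A wins overall and in every stone group — no reversal.

Yes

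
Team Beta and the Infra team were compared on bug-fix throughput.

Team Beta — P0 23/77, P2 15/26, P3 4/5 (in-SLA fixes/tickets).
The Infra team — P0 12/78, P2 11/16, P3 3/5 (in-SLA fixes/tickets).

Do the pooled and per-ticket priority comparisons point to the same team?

P0: Team Beta 23/77 = 29.9%, the Infra team 12/78 = 15.4% → Team Beta
P2: Team Beta 15/26 = 57.7%, the Infra team 11/16 = 68.8% → the Infra team
P3: Team Beta 4/5 = 80.0%, the Infra team 3/5 = 60.0% → Team Beta
Overall: Team Beta 42/108 = 38.9%, the Infra team 26/99 = 26.3% → Team Beta
Neither sweeps: Team Beta wins 2 of 3 groups, the Infra team wins 1. Team Beta wins overall but not every group — no Simpson reversal.

No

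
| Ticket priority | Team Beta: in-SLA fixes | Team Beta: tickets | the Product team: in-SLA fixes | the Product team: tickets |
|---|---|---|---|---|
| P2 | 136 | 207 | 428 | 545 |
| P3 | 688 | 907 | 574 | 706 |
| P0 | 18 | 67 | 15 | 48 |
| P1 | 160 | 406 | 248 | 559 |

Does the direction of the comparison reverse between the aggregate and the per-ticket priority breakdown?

P2: Team Beta 136/207 = 65.7%, the Product team 428/545 = 78.5% → the Product team
P3: Team Beta 688/907 = 75.9%, the Product team 574/706 = 81.3% → the Product team
P0: Team Beta 18/67 = 26.9%, the Product team 15/48 = 31.2% → the Product team
P1: Team Beta 160/406 = 39.4%, the Product team 248/559 = 44.4% → the Product team
Overall: Team Beta 1002/1587 = 63.1%, the Product team 1265/1858 = 68.1% → the Product team
The Product team wins overall and in every ticket group — no reversal.

No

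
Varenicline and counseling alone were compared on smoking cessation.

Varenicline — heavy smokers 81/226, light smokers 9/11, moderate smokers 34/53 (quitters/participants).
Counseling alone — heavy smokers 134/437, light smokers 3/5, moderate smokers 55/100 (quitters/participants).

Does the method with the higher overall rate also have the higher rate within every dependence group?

Heavy smokers: varenicline 81/226 = 35.8%, counseling alone 134/437 = 30.7% → varenicline
Light smokers: varenicline 9/11 = 81.8%, counseling alone 3/5 = 60.0% → varenicline
Moderate smokers: varenicline 34/53 = 64.2%, counseling alone 55/100 = 55.0% → varenicline
Overall: varenicline 124/290 = 42.8%, counseling alone 192/542 = 35.4% → varenicline
Varenicline wins overall and in every dependence group — no reversal.

Yes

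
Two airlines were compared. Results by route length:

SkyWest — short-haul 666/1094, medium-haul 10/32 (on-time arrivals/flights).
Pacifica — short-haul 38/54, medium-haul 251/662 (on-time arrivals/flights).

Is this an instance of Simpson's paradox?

Yes

Short-haul: SkyWest 666/1094 = 60.9%, Pacifica 38/54 = 70.4% → Pacifica
Medium-haul: SkyWest 10/32 = 31.2%, Pacifica 251/662 = 37.9% → Pacifica
Overall: SkyWest 676/1126 = 60.0%, Pacifica 289/716 = 40.4% → SkyWest
Pacifica wins each route group but SkyWest wins overall — the comparison reverses. Pacifica's flights skew toward medium-haul, which has a lower base rate.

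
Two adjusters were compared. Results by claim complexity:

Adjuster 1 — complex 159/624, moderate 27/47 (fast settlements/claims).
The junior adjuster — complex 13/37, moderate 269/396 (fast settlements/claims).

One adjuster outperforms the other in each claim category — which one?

the junior adjuster

Complex: Adjuster 1 159/624 = 25.5%, the junior adjuster 13/37 = 35.1% → the junior adjuster
Moderate: Adjuster 1 27/47 = 57.4%, the junior adjuster 269/396 = 67.9% → the junior adjuster
The junior adjuster has the higher rate in both groups.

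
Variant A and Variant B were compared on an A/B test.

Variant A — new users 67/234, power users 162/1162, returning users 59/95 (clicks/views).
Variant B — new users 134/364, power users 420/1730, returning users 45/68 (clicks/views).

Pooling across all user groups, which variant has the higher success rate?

New users: Variant A 67/234 = 28.6%, Variant B 134/364 = 36.8% → Variant B
Power users: Variant A 162/1162 = 13.9%, Variant B 420/1730 = 24.3% → Variant B
Returning users: Variant A 59/95 = 62.1%, Variant B 45/68 = 66.2% → Variant B
Overall: Variant A 288/1491 = 19.3%, Variant B 599/2162 = 27.7% → Variant B

Variant B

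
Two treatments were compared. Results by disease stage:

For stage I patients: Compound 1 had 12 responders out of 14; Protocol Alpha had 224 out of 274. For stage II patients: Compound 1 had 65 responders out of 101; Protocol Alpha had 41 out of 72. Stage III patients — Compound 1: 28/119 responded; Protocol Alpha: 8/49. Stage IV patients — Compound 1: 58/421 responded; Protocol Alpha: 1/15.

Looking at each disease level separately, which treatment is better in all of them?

Compound 1

Stage I: Compound 1 12/14 = 85.7%, Protocol Alpha 224/274 = 81.8% → Compound 1
Stage II: Compound 1 65/101 = 64.4%, Protocol Alpha 41/72 = 56.9% → Compound 1
Stage III: Compound 1 28/119 = 23.5%, Protocol Alpha 8/49 = 16.3% → Compound 1
Stage IV: Compound 1 58/421 = 13.8%, Protocol Alpha 1/15 = 6.7% → Compound 1
Compound 1 has the higher rate in all 4 groups.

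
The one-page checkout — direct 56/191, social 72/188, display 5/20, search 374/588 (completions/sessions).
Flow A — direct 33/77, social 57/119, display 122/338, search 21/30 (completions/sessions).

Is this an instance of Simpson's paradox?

Yes

Direct: the one-page checkout 56/191 = 29.3%, Flow A 33/77 = 42.9% → Flow A
Social: the one-page checkout 72/188 = 38.3%, Flow A 57/119 = 47.9% → Flow A
Display: the one-page checkout 5/20 = 25.0%, Flow A 122/338 = 36.1% → Flow A
Search: the one-page checkout 374/588 = 63.6%, Flow A 21/30 = 70.0% → Flow A
Overall: the one-page checkout 507/987 = 51.4%, Flow A 233/564 = 41.3% → the one-page checkout
Flow A wins each traffic group but the one-page checkout wins overall — the comparison reverses. Flow A's sessions skew toward display, which has a lower base rate.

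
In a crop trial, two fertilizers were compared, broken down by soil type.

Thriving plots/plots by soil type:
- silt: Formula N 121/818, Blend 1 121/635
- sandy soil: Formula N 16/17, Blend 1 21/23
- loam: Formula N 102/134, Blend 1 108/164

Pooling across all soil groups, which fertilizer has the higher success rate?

Silt: Formula N 121/818 = 14.8%, Blend 1 121/635 = 19.1% → Blend 1
Sandy soil: Formula N 16/17 = 94.1%, Blend 1 21/23 = 91.3% → Formula N
Loam: Formula N 102/134 = 76.1%, Blend 1 108/164 = 65.9% → Formula N
Overall: Formula N 239/969 = 24.7%, Blend 1 250/822 = 30.4% → Blend 1
(Neither sweeps every soil group, but Blend 1 has the higher pooled rate.)

Blend 1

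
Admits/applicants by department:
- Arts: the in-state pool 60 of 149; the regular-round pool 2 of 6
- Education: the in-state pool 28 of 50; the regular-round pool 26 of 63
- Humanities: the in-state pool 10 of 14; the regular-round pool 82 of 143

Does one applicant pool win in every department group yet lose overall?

Arts: the in-state pool 60/149 = 40.3%, the regular-round pool 2/6 = 33.3% → the in-state pool
Education: the in-state pool 28/50 = 56.0%, the regular-round pool 26/63 = 41.3% → the in-state pool
Humanities: the in-state pool 10/14 = 71.4%, the regular-round pool 82/143 = 57.3% → the in-state pool
Overall: the in-state pool 98/213 = 46.0%, the regular-round pool 110/212 = 51.9% → the regular-round pool
The in-state pool wins each department group but the regular-round pool wins overall — the comparison reverses. The in-state pool's applicants skew toward Arts, which has a lower base rate.

Yes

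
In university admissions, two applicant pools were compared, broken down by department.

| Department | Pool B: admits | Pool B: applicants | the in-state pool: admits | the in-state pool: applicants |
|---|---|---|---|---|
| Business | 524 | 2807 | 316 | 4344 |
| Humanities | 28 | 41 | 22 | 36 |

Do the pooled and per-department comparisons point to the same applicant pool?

Business: Pool B 524/2807 = 18.7%, the in-state pool 316/4344 = 7.3% → Pool B
Humanities: Pool B 28/41 = 68.3%, the in-state pool 22/36 = 61.1% → Pool B
Overall: Pool B 552/2848 = 19.4%, the in-state pool 338/4380 = 7.7% → Pool B
Pool B wins overall and in every department group — no reversal.

Yes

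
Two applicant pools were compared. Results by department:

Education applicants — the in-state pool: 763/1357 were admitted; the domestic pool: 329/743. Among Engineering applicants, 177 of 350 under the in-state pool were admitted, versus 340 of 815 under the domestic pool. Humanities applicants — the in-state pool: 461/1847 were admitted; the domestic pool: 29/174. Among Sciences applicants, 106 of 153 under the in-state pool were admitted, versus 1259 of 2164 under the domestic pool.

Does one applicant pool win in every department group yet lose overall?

Yes

Education: the in-state pool 763/1357 = 56.2%, the domestic pool 329/743 = 44.3% → the in-state pool
Engineering: the in-state pool 177/350 = 50.6%, the domestic pool 340/815 = 41.7% → the in-state pool
Humanities: the in-state pool 461/1847 = 25.0%, the domestic pool 29/174 = 16.7% → the in-state pool
Sciences: the in-state pool 106/153 = 69.3%, the domestic pool 1259/2164 = 58.2% → the in-state pool
Overall: the in-state pool 1507/3707 = 40.7%, the domestic pool 1957/3896 = 50.2% → the domestic pool
The in-state pool wins each department group but the domestic pool wins overall — the comparison reverses. The in-state pool's applicants skew toward Humanities, which has a lower base rate.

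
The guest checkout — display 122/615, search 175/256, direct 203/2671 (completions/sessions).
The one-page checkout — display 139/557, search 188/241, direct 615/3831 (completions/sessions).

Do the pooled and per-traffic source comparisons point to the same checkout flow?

Display: the guest checkout 122/615 = 19.8%, the one-page checkout 139/557 = 25.0% → the one-page checkout
Search: the guest checkout 175/256 = 68.4%, the one-page checkout 188/241 = 78.0% → the one-page checkout
Direct: the guest checkout 203/2671 = 7.6%, the one-page checkout 615/3831 = 16.1% → the one-page checkout
Overall: the guest checkout 500/3542 = 14.1%, the one-page checkout 942/4629 = 20.3% → the one-page checkout
The one-page checkout wins overall and in every traffic group — no reversal.

Yes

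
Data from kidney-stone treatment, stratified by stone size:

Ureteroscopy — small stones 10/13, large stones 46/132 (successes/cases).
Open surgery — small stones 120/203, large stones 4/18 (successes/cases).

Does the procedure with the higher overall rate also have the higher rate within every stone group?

No

Small stones: ureteroscopy 10/13 = 76.9%, open surgery 120/203 = 59.1% → ureteroscopy
Large stones: ureteroscopy 46/132 = 34.8%, open surgery 4/18 = 22.2% → ureteroscopy
Overall: ureteroscopy 56/145 = 38.6%, open surgery 124/221 = 56.1% → open surgery
Ureteroscopy wins each stone group but open surgery wins overall — the comparison reverses. Ureteroscopy's cases skew toward large stones, which has a lower base rate.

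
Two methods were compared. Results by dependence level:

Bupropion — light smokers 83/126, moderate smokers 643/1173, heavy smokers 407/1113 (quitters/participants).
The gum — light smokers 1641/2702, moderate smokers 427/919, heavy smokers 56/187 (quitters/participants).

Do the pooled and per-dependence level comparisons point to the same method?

No

Light smokers: bupropion 83/126 = 65.9%, the gum 1641/2702 = 60.7% → bupropion
Moderate smokers: bupropion 643/1173 = 54.8%, the gum 427/919 = 46.5% → bupropion
Heavy smokers: bupropion 407/1113 = 36.6%, the gum 56/187 = 29.9% → bupropion
Overall: bupropion 1133/2412 = 47.0%, the gum 2124/3808 = 55.8% → the gum
Bupropion wins each dependence group but the gum wins overall — the comparison reverses. Bupropion's participants skew toward heavy smokers, which has a lower base rate.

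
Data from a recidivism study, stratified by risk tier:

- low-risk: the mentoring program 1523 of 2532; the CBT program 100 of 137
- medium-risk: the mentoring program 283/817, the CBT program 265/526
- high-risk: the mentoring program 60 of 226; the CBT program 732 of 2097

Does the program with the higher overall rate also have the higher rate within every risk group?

Low-risk: the mentoring program 1523/2532 = 60.2%, the CBT program 100/137 = 73.0% → the CBT program
Medium-risk: the mentoring program 283/817 = 34.6%, the CBT program 265/526 = 50.4% → the CBT program
High-risk: the mentoring program 60/226 = 26.5%, the CBT program 732/2097 = 34.9% → the CBT program
Overall: the mentoring program 1866/3575 = 52.2%, the CBT program 1097/2760 = 39.7% → the mentoring program
The CBT program wins each risk group but the mentoring program wins overall — the comparison reverses. The CBT program's participants skew toward high-risk, which has a lower base rate.

No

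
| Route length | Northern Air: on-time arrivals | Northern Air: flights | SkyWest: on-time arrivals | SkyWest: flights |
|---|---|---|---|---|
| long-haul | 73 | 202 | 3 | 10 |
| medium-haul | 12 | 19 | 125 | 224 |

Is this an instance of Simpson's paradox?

Yes

Long-haul: Northern Air 73/202 = 36.1%, SkyWest 3/10 = 30.0% → Northern Air
Medium-haul: Northern Air 12/19 = 63.2%, SkyWest 125/224 = 55.8% → Northern Air
Overall: Northern Air 85/221 = 38.5%, SkyWest 128/234 = 54.7% → SkyWest
Northern Air wins each route group but SkyWest wins overall — the comparison reverses. Northern Air's flights skew toward long-haul, which has a lower base rate.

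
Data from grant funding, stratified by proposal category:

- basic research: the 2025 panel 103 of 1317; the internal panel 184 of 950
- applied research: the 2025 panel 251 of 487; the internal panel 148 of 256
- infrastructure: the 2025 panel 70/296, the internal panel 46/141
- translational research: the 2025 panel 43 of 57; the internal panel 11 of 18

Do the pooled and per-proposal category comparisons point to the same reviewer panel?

Basic research: the 2025 panel 103/1317 = 7.8%, the internal panel 184/950 = 19.4% → the internal panel
Applied research: the 2025 panel 251/487 = 51.5%, the internal panel 148/256 = 57.8% → the internal panel
Infrastructure: the 2025 panel 70/296 = 23.6%, the internal panel 46/141 = 32.6% → the internal panel
Translational research: the 2025 panel 43/57 = 75.4%, the internal panel 11/18 = 61.1% → the 2025 panel
Overall: the 2025 panel 467/2157 = 21.7%, the internal panel 389/1365 = 28.5% → the internal panel
Neither sweeps: the 2025 panel wins 1 of 4 groups, the internal panel wins 3. The internal panel wins overall but not every group — no Simpson reversal.

No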